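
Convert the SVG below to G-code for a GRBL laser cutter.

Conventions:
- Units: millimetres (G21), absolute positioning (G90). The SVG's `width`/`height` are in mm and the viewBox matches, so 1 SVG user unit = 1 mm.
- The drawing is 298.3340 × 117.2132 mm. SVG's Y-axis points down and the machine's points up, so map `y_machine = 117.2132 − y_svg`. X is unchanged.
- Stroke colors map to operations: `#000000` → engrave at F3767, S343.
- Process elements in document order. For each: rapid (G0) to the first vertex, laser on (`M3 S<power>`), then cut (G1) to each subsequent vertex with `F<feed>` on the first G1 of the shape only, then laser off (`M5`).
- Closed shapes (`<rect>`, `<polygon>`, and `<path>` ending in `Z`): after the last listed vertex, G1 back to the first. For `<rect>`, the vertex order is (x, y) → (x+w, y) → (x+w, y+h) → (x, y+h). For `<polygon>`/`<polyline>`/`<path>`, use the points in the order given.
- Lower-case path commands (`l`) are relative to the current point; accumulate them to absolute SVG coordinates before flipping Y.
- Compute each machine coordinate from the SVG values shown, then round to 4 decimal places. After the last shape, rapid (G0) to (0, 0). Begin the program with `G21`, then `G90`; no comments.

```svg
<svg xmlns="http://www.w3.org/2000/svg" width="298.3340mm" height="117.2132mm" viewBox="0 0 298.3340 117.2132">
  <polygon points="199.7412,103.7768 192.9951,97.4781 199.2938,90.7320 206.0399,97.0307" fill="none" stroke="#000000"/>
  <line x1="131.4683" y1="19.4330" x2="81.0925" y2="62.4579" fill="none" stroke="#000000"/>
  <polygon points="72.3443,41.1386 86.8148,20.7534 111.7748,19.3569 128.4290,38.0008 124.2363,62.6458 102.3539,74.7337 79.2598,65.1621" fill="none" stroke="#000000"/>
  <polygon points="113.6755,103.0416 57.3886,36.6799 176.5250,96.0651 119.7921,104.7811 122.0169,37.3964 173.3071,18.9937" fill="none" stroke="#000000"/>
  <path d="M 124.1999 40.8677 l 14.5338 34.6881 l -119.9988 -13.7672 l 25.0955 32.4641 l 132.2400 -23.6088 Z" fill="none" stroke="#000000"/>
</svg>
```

Since the viewBox matches the mm dimensions, user units are millimetres directly. The only transform is the Y-flip y_m = 117.2132 − y_svg.

Shape 1 is a regular polygon drawn with `<polygon>`. Its stroke #000000 means engrave at S343, F3767. After flipping Y the toolpath is (199.7412,13.4364) → (192.9951,19.7351) → (199.2938,26.4812) → (206.0399,20.1825) → (199.7412,13.4364), returning to the start.

Shape 2 is a line segment drawn with `<line>`. Its stroke #000000 means engrave at S343, F3767. After flipping Y the toolpath is (131.4683,97.7802) → (81.0925,54.7553).

Shape 3 is a regular polygon drawn with `<polygon>`. Its stroke #000000 means engrave at S343, F3767. After flipping Y the toolpath is (72.3443,76.0746) → (86.8148,96.4598) → (111.7748,97.8563) → (128.4290,79.2124) → (124.2363,54.5674) → (102.3539,42.4795) → (79.2598,52.0511) → (72.3443,76.0746), returning to the start.

Shape 4 is a closed polygon drawn with `<polygon>`. Its stroke #000000 means engrave at S343, F3767. After flipping Y the toolpath is (113.6755,14.1716) → (57.3886,80.5333) → (176.5250,21.1481) → (119.7921,12.4321) → (122.0169,79.8168) → (173.3071,98.2195) → (113.6755,14.1716), returning to the start.

Shape 5 is a closed polygon drawn with `<path>`. Its stroke #000000 means engrave at S343, F3767. After flipping Y the toolpath is (124.1999,76.3455) → (138.7337,41.6574) → (18.7349,55.4246) → (43.8304,22.9605) → (176.0704,46.5693) → (124.1999,76.3455), returning to the start.

G21
G90
G0 X199.7412 Y13.4364
M3 S343
G1 X192.9951 Y19.7351 F3767
G1 X199.2938 Y26.4812
G1 X206.0399 Y20.1825
G1 X199.7412 Y13.4364
M5
G0 X131.4683 Y97.7802
M3 S343
G1 X81.0925 Y54.7553 F3767
M5
G0 X72.3443 Y76.0746
M3 S343
G1 X86.8148 Y96.4598 F3767
G1 X111.7748 Y97.8563
G1 X128.4290 Y79.2124
G1 X124.2363 Y54.5674
G1 X102.3539 Y42.4795
G1 X79.2598 Y52.0511
G1 X72.3443 Y76.0746
M5
G0 X113.6755 Y14.1716
M3 S343
G1 X57.3886 Y80.5333 F3767
G1 X176.5250 Y21.1481
G1 X119.7921 Y12.4321
G1 X122.0169 Y79.8168
G1 X173.3071 Y98.2195
G1 X113.6755 Y14.1716
M5
G0 X124.1999 Y76.3455
M3 S343
G1 X138.7337 Y41.6574 F3767
G1 X18.7349 Y55.4246
G1 X43.8304 Y22.9605
G1 X176.0704 Y46.5693
G1 X124.1999 Y76.3455
M5
G0 X0.0000 Y0.0000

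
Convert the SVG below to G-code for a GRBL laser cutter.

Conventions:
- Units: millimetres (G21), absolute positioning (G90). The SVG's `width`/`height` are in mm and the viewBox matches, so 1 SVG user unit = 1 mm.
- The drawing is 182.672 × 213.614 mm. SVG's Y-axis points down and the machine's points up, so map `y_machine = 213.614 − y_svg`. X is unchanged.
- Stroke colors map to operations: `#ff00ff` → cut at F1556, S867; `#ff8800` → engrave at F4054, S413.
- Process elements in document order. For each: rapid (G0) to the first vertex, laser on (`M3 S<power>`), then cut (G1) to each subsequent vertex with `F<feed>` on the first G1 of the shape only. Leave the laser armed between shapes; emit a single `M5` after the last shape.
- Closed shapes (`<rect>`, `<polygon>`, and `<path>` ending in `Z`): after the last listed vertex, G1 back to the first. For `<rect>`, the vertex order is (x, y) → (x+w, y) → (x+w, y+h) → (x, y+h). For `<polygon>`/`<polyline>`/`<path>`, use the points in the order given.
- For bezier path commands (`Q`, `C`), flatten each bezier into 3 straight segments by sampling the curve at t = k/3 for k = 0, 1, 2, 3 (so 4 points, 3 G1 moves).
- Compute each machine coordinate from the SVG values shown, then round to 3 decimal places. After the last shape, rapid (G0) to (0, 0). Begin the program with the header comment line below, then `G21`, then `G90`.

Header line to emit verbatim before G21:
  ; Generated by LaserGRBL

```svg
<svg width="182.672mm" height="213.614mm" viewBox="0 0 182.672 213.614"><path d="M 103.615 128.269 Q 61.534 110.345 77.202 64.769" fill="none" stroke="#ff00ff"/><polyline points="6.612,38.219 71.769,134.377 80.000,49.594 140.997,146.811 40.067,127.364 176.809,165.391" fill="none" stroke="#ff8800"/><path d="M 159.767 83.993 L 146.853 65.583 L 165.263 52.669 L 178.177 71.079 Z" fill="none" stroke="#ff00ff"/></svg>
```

; Generated by LaserGRBL
G21
G90
G0 X103.615 Y85.345
M3 S867
G1 X81.978 Y100.367 F1556
G1 X73.173 Y121.533
G1 X77.202 Y148.845
G0 X6.612 Y175.395
M3 S413
G1 X71.769 Y79.237 F4054
G1 X80.000 Y164.020
G1 X140.997 Y66.803
G1 X40.067 Y86.250
G1 X176.809 Y48.223
G0 X159.767 Y129.621
M3 S867
G1 X146.853 Y148.031 F1556
G1 X165.263 Y160.945
G1 X178.177 Y142.535
G1 X159.767 Y129.621
M5
G0 X0.000 Y0.000

1 u = 1 mm; y_m = 213.614 − y.

[1] `<path>` quadratic bezier, #ff00ff→cut S867 F1556: (103.615,85.345) → (81.978,100.367) → (73.173,121.533) → (77.202,148.845)

[2] `<polyline>` open polyline, #ff8800→engrave S413 F4054: (6.612,175.395) → (71.769,79.237) → (80.000,164.020) → (140.997,66.803) → (40.067,86.250) → (176.809,48.223)

[3] `<path>` regular polygon, #ff00ff→cut S867 F1556: (159.767,129.621) → (146.853,148.031) → (165.263,160.945) → (178.177,142.535) → (159.767,129.621) (closed)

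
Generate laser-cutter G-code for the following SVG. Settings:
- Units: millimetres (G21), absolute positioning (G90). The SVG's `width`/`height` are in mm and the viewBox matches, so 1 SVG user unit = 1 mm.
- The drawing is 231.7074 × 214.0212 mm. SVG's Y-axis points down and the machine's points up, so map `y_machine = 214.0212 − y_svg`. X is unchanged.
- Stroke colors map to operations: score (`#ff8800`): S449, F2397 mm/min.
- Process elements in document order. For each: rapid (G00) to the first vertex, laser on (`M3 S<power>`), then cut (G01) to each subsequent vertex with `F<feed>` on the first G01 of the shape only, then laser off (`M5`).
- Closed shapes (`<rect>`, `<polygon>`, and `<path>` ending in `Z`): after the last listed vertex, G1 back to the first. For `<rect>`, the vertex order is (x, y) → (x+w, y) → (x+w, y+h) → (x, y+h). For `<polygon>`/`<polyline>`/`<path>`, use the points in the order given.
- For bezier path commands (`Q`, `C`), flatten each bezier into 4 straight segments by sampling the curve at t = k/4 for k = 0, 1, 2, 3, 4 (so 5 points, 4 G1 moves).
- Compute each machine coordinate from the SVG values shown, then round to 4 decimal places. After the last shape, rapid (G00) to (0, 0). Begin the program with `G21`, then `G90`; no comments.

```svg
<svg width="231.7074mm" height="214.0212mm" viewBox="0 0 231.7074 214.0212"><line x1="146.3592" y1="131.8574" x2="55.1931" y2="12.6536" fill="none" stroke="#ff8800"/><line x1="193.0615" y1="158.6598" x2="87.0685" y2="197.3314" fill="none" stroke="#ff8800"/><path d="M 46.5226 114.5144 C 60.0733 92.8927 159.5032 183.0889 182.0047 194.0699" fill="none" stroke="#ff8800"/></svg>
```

Since the viewBox matches the mm dimensions, user units are millimetres directly. The only transform is the Y-flip y_m = 214.0212 − y_svg.

Shape 1 is a line segment drawn with `<line>`. Its stroke #ff8800 means score at S449, F2397. After flipping Y the toolpath is (146.3592,82.1638) → (55.1931,201.3676).

Shape 2 is a line segment drawn with `<line>`. Its stroke #ff8800 means score at S449, F2397. After flipping Y the toolpath is (193.0615,55.3614) → (87.0685,16.6898).

Shape 3 is a cubic bezier drawn with `<path>`. Its stroke #ff8800 means score at S449, F2397. After flipping Y the toolpath is (46.5226,99.5068) → (70.2441,97.7421) → (110.9071,71.9551) → (153.2484,40.0550) → (182.0047,19.9513).

G21
G90
G00 X146.3592 Y82.1638
M3 S449
G01 X55.1931 Y201.3676 F2397
M5
G00 X193.0615 Y55.3614
M3 S449
G01 X87.0685 Y16.6898 F2397
M5
G00 X46.5226 Y99.5068
M3 S449
G01 X70.2441 Y97.7421 F2397
G01 X110.9071 Y71.9551
G01 X153.2484 Y40.0550
G01 X182.0047 Y19.9513
M5
G00 X0.0000 Y0.0000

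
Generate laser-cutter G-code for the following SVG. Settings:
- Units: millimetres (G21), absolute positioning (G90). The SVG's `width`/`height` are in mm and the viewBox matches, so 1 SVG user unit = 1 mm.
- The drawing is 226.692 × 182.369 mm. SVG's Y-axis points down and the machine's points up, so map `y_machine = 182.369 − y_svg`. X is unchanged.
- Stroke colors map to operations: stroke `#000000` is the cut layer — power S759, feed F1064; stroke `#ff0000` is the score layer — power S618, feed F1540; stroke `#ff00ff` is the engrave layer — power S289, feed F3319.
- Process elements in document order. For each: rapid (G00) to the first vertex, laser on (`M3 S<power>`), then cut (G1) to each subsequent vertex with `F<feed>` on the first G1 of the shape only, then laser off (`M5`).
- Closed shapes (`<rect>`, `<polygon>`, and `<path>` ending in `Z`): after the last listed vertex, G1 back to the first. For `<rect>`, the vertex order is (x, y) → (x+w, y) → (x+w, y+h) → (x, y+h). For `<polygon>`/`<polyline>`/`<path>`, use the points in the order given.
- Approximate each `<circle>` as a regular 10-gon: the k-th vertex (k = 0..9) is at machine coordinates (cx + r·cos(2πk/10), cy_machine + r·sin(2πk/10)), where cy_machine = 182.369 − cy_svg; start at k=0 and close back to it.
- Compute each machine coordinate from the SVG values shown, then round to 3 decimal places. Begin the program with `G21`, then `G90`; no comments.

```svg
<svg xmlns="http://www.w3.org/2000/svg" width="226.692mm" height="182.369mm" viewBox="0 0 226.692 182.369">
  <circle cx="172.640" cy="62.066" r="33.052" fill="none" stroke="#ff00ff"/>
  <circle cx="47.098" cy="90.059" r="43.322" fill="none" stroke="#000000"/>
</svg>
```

G21
G90
G00 X205.692 Y120.303
M3 S289
G1 X199.380 Y139.730 F3319
G1 X182.854 Y151.737
G1 X162.426 Y151.737
G1 X145.900 Y139.730
G1 X139.588 Y120.303
G1 X145.900 Y100.876
G1 X162.426 Y88.869
G1 X182.854 Y88.869
G1 X199.380 Y100.876
G1 X205.692 Y120.303
M5
G00 X90.420 Y92.310
M3 S759
G1 X82.146 Y117.774 F1064
G1 X60.485 Y133.512
G1 X33.711 Y133.512
G1 X12.050 Y117.774
G1 X3.776 Y92.310
G1 X12.050 Y66.846
G1 X33.711 Y51.108
G1 X60.485 Y51.108
G1 X82.146 Y66.846
G1 X90.420 Y92.310
M5

viewBox `0 0 226.692 182.369` with mm width/height → 1 unit = 1 mm. Flip: y_m = 182.369 − y_svg.

**Shape 1** — `<circle>` circle, stroke `#ff00ff` → engrave (S289, F3319). Machine vertices: (205.692,120.303) → (199.380,139.730) → (182.854,151.737) → (162.426,151.737) → (145.900,139.730) → (139.588,120.303) → (145.900,100.876) → (162.426,88.869) → (182.854,88.869) → (199.380,100.876) → (205.692,120.303). Closed: final G1 returns to the first vertex.

**Shape 2** — `<circle>` circle, stroke `#000000` → cut (S759, F1064). Machine vertices: (90.420,92.310) → (82.146,117.774) → (60.485,133.512) → (33.711,133.512) → (12.050,117.774) → (3.776,92.310) → (12.050,66.846) → (33.711,51.108) → (60.485,51.108) → (82.146,66.846) → (90.420,92.310). Closed: final G1 returns to the first vertex.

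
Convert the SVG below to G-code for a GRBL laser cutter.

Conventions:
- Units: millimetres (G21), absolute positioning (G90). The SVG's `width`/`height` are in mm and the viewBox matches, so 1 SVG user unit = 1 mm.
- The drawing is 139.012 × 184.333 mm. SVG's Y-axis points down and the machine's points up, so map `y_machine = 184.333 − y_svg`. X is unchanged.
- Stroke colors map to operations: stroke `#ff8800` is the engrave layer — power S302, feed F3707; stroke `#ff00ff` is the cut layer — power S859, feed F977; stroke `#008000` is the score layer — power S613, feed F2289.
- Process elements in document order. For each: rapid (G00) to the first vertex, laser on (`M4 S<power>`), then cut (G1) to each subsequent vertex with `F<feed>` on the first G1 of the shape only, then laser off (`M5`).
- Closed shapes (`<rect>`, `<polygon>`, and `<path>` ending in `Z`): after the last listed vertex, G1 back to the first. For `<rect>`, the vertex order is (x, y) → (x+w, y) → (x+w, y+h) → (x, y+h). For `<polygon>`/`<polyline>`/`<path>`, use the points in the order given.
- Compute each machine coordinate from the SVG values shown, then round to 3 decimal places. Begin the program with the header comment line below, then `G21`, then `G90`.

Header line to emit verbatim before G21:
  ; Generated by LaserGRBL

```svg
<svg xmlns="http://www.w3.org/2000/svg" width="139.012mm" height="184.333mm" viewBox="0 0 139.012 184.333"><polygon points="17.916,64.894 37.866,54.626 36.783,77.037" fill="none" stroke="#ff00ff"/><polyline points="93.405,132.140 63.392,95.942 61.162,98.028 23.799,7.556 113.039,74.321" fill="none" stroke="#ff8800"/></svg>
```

Since the viewBox matches the mm dimensions, user units are millimetres directly. The only transform is the Y-flip y_m = 184.333 − y_svg.

Shape 1 is a regular polygon drawn with `<polygon>`. Its stroke #ff00ff means cut at S859, F977. After flipping Y the toolpath is (17.916,119.439) → (37.866,129.707) → (36.783,107.296) → (17.916,119.439), returning to the start.

Shape 2 is a open polyline drawn with `<polyline>`. Its stroke #ff8800 means engrave at S302, F3707. After flipping Y the toolpath is (93.405,52.193) → (63.392,88.391) → (61.162,86.305) → (23.799,176.777) → (113.039,110.012).

; Generated by LaserGRBL
G21
G90
G00 X17.916 Y119.439
M4 S859
G1 X37.866 Y129.707 F977
G1 X36.783 Y107.296
G1 X17.916 Y119.439
M5
G00 X93.405 Y52.193
M4 S302
G1 X63.392 Y88.391 F3707
G1 X61.162 Y86.305
G1 X23.799 Y176.777
G1 X113.039 Y110.012
M5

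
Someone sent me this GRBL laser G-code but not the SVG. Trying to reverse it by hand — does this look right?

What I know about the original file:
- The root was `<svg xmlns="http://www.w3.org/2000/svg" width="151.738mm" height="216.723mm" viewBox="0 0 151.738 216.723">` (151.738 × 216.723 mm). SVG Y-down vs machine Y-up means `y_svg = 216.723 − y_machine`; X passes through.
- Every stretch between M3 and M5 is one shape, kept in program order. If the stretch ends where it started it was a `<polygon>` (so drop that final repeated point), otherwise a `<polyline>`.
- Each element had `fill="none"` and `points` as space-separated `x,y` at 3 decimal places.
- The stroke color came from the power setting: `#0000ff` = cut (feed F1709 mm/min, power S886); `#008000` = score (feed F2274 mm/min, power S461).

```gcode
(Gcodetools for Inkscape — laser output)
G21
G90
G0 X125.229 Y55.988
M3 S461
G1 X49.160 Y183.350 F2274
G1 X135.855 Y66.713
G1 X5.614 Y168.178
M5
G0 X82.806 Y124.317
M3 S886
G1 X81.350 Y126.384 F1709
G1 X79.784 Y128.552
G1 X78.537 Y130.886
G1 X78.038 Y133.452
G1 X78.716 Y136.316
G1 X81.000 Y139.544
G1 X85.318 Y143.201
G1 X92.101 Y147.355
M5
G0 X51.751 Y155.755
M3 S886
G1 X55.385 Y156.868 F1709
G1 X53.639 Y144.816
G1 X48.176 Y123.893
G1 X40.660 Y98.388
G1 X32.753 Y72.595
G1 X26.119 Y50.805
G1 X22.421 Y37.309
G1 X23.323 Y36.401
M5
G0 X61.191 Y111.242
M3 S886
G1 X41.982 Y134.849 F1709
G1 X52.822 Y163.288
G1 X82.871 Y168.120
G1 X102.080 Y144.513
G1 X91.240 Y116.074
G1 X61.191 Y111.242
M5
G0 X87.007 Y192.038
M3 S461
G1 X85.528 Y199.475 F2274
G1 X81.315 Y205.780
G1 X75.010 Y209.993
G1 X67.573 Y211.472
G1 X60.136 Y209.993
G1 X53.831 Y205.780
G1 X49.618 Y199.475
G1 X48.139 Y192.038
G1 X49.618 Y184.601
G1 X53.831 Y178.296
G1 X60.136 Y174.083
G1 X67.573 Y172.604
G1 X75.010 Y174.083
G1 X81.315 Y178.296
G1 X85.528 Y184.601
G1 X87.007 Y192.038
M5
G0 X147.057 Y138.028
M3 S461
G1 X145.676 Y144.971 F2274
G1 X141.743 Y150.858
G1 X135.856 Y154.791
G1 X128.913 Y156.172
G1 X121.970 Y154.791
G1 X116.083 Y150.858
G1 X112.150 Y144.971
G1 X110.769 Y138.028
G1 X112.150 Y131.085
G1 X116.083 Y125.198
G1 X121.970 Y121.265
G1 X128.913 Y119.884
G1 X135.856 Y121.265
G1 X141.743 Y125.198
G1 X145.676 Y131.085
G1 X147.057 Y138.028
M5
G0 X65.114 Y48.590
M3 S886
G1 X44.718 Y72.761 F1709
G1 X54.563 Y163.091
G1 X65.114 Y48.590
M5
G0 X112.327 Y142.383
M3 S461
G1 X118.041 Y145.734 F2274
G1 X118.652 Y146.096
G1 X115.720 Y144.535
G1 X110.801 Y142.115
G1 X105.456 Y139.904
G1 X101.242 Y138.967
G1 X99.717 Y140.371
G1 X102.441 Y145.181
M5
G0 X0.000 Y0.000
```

<svg xmlns="http://www.w3.org/2000/svg" width="151.738mm" height="216.723mm" viewBox="0 0 151.738 216.723">
  <polyline points="125.229,160.735 49.160,33.373 135.855,150.010 5.614,48.545" fill="none" stroke="#008000"/>
  <polyline points="82.806,92.406 81.350,90.339 79.784,88.171 78.537,85.837 78.038,83.271 78.716,80.407 81.000,77.179 85.318,73.522 92.101,69.368" fill="none" stroke="#0000ff"/>
  <polyline points="51.751,60.968 55.385,59.855 53.639,71.907 48.176,92.830 40.660,118.335 32.753,144.128 26.119,165.918 22.421,179.414 23.323,180.322" fill="none" stroke="#0000ff"/>
  <polygon points="61.191,105.481 41.982,81.874 52.822,53.435 82.871,48.603 102.080,72.210 91.240,100.649" fill="none" stroke="#0000ff"/>
  <polygon points="87.007,24.685 85.528,17.248 81.315,10.943 75.010,6.730 67.573,5.251 60.136,6.730 53.831,10.943 49.618,17.248 48.139,24.685 49.618,32.122 53.831,38.427 60.136,42.640 67.573,44.119 75.010,42.640 81.315,38.427 85.528,32.122" fill="none" stroke="#008000"/>
  <polygon points="147.057,78.695 145.676,71.752 141.743,65.865 135.856,61.932 128.913,60.551 121.970,61.932 116.083,65.865 112.150,71.752 110.769,78.695 112.150,85.638 116.083,91.525 121.970,95.458 128.913,96.839 135.856,95.458 141.743,91.525 145.676,85.638" fill="none" stroke="#008000"/>
  <polygon points="65.114,168.133 44.718,143.962 54.563,53.632" fill="none" stroke="#0000ff"/>
  <polyline points="112.327,74.340 118.041,70.989 118.652,70.627 115.720,72.188 110.801,74.608 105.456,76.819 101.242,77.756 99.717,76.352 102.441,71.542" fill="none" stroke="#008000"/>
</svg>

y_svg = 216.723 − y_m.

[1] S461→`#008000` (score); open run; points: 125.229,160.735 49.160,33.373 135.855,150.010 5.614,48.545

[2] S886→`#0000ff` (cut); open run; points: 82.806,92.406 81.350,90.339 79.784,88.171 78.537,85.837 78.038,83.271 78.716,80.407 81.000,77.179 85.318,73.522 92.101,69.368

[3] S886→`#0000ff` (cut); open run; points: 51.751,60.968 55.385,59.855 53.639,71.907 48.176,92.830 40.660,118.335 32.753,144.128 26.119,165.918 22.421,179.414 23.323,180.322

[4] S886→`#0000ff` (cut); closed run; points: 61.191,105.481 41.982,81.874 52.822,53.435 82.871,48.603 102.080,72.210 91.240,100.649

[5] S461→`#008000` (score); closed run; points: 87.007,24.685 85.528,17.248 81.315,10.943 75.010,6.730 67.573,5.251 60.136,6.730 53.831,10.943 49.618,17.248 48.139,24.685 49.618,32.122 53.831,38.427 60.136,42.640 67.573,44.119 75.010,42.640 81.315,38.427 85.528,32.122

[6] S461→`#008000` (score); closed run; points: 147.057,78.695 145.676,71.752 141.743,65.865 135.856,61.932 128.913,60.551 121.970,61.932 116.083,65.865 112.150,71.752 110.769,78.695 112.150,85.638 116.083,91.525 121.970,95.458 128.913,96.839 135.856,95.458 141.743,91.525 145.676,85.638

[7] S886→`#0000ff` (cut); closed run; points: 65.114,168.133 44.718,143.962 54.563,53.632

[8] S461→`#008000` (score); open run; points: 112.327,74.340 118.041,70.989 118.652,70.627 115.720,72.188 110.801,74.608 105.456,76.819 101.242,77.756 99.717,76.352 102.441,71.542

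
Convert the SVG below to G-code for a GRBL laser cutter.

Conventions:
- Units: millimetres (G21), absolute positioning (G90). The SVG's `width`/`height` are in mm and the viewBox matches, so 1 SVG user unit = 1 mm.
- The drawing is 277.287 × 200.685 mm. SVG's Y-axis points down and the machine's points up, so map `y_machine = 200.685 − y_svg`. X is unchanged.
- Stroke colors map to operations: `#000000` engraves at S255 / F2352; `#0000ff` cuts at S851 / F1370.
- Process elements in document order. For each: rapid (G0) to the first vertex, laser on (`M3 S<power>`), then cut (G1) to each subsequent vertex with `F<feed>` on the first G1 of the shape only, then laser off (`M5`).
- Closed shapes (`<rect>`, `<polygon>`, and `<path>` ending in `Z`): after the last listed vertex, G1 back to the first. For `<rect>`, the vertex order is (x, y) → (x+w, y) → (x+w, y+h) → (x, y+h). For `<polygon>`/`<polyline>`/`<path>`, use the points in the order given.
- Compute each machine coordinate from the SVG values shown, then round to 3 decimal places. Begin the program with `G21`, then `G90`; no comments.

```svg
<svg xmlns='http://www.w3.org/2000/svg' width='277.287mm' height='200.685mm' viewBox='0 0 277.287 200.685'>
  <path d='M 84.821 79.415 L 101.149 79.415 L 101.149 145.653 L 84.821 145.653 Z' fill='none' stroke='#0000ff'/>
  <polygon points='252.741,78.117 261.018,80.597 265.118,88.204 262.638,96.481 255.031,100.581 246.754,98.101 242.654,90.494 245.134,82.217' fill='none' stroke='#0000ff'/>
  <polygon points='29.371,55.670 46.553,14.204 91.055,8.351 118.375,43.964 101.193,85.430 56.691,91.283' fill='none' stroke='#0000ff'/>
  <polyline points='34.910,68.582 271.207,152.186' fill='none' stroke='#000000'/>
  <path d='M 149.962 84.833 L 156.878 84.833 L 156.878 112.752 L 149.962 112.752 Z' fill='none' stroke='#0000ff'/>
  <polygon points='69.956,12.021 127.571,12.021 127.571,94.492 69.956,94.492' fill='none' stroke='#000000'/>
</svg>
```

G21
G90
G0 X84.821 Y121.270
M3 S851
G1 X101.149 Y121.270 F1370
G1 X101.149 Y55.032
G1 X84.821 Y55.032
G1 X84.821 Y121.270
M5
G0 X252.741 Y122.568
M3 S851
G1 X261.018 Y120.088 F1370
G1 X265.118 Y112.481
G1 X262.638 Y104.204
G1 X255.031 Y100.104
G1 X246.754 Y102.584
G1 X242.654 Y110.191
G1 X245.134 Y118.468
G1 X252.741 Y122.568
M5
G0 X29.371 Y145.015
M3 S851
G1 X46.553 Y186.481 F1370
G1 X91.055 Y192.334
G1 X118.375 Y156.721
G1 X101.193 Y115.255
G1 X56.691 Y109.402
G1 X29.371 Y145.015
M5
G0 X34.910 Y132.103
M3 S255
G1 X271.207 Y48.499 F2352
M5
G0 X149.962 Y115.852
M3 S851
G1 X156.878 Y115.852 F1370
G1 X156.878 Y87.933
G1 X149.962 Y87.933
G1 X149.962 Y115.852
M5
G0 X69.956 Y188.664
M3 S255
G1 X127.571 Y188.664 F2352
G1 X127.571 Y106.193
G1 X69.956 Y106.193
G1 X69.956 Y188.664
M5

Since the viewBox matches the mm dimensions, user units are millimetres directly. The only transform is the Y-flip y_m = 200.685 − y_svg.

Shape 1 is a rectangle drawn with `<path>`. Its stroke #0000ff means cut at S851, F1370. After flipping Y the toolpath is (84.821,121.270) → (101.149,121.270) → (101.149,55.032) → (84.821,55.032) → (84.821,121.270), returning to the start.

Shape 2 is a regular polygon drawn with `<polygon>`. Its stroke #0000ff means cut at S851, F1370. After flipping Y the toolpath is (252.741,122.568) → (261.018,120.088) → (265.118,112.481) → (262.638,104.204) → (255.031,100.104) → (246.754,102.584) → (242.654,110.191) → (245.134,118.468) → (252.741,122.568), returning to the start.

Shape 3 is a regular polygon drawn with `<polygon>`. Its stroke #0000ff means cut at S851, F1370. After flipping Y the toolpath is (29.371,145.015) → (46.553,186.481) → (91.055,192.334) → (118.375,156.721) → (101.193,115.255) → (56.691,109.402) → (29.371,145.015), returning to the start.

Shape 4 is a line segment drawn with `<polyline>`. Its stroke #000000 means engrave at S255, F2352. After flipping Y the toolpath is (34.910,132.103) → (271.207,48.499).

Shape 5 is a rectangle drawn with `<path>`. Its stroke #0000ff means cut at S851, F1370. After flipping Y the toolpath is (149.962,115.852) → (156.878,115.852) → (156.878,87.933) → (149.962,87.933) → (149.962,115.852), returning to the start.

Shape 6 is a rectangle drawn with `<polygon>`. Its stroke #000000 means engrave at S255, F2352. After flipping Y the toolpath is (69.956,188.664) → (127.571,188.664) → (127.571,106.193) → (69.956,106.193) → (69.956,188.664), returning to the start.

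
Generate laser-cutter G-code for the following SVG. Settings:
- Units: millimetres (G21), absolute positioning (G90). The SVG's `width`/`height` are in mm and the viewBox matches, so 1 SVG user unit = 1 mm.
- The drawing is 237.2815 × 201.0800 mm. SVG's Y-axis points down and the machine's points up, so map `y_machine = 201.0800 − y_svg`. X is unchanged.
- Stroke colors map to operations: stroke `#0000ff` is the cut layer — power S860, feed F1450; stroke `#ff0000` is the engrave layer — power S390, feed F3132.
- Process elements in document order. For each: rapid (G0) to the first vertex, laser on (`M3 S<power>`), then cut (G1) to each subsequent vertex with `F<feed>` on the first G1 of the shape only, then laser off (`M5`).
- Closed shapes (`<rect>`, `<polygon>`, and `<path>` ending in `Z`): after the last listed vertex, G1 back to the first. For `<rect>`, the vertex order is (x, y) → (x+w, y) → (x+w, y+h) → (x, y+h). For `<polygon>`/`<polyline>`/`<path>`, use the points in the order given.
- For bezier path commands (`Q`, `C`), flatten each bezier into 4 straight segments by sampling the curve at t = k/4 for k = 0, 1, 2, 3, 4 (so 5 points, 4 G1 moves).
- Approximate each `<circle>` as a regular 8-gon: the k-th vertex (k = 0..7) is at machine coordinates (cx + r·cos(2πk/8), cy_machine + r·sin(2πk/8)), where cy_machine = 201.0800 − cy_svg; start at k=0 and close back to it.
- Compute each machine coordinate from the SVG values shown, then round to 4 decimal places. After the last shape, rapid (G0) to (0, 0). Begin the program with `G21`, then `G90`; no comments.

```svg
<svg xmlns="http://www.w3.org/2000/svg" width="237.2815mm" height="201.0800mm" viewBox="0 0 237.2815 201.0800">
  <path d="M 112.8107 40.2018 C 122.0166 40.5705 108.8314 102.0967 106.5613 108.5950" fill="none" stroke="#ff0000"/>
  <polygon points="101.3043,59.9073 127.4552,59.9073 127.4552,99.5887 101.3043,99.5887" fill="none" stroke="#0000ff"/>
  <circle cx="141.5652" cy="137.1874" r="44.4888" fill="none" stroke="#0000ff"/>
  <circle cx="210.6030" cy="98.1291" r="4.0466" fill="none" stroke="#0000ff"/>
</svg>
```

Since the viewBox matches the mm dimensions, user units are millimetres directly. The only transform is the Y-flip y_m = 201.0800 − y_svg.

Shape 1 is a cubic bezier drawn with `<path>`. Its stroke #ff0000 means engrave at S390, F3132. After flipping Y the toolpath is (112.8107,160.8782) → (116.0372,150.9500) → (113.9895,128.9802) → (109.7900,105.8611) → (106.5613,92.4850).

Shape 2 is a rectangle drawn with `<polygon>`. Its stroke #0000ff means cut at S860, F1450. After flipping Y the toolpath is (101.3043,141.1727) → (127.4552,141.1727) → (127.4552,101.4913) → (101.3043,101.4913) → (101.3043,141.1727), returning to the start.

Shape 3 is a circle drawn with `<circle>`. Its stroke #0000ff means cut at S860, F1450. After flipping Y the toolpath is (186.0540,63.8926) → (173.0235,95.3509) → (141.5652,108.3814) → (110.1069,95.3509) → (97.0764,63.8926) → (110.1069,32.4343) → (141.5652,19.4038) → (173.0235,32.4343) → (186.0540,63.8926), returning to the start.

Shape 4 is a circle drawn with `<circle>`. Its stroke #0000ff means cut at S860, F1450. After flipping Y the toolpath is (214.6496,102.9509) → (213.4644,105.8123) → (210.6030,106.9975) → (207.7416,105.8123) → (206.5564,102.9509) → (207.7416,100.0895) → (210.6030,98.9043) → (213.4644,100.0895) → (214.6496,102.9509), returning to the start.

G21
G90
G0 X112.8107 Y160.8782
M3 S390
G1 X116.0372 Y150.9500 F3132
G1 X113.9895 Y128.9802
G1 X109.7900 Y105.8611
G1 X106.5613 Y92.4850
M5
G0 X101.3043 Y141.1727
M3 S860
G1 X127.4552 Y141.1727 F1450
G1 X127.4552 Y101.4913
G1 X101.3043 Y101.4913
G1 X101.3043 Y141.1727
M5
G0 X186.0540 Y63.8926
M3 S860
G1 X173.0235 Y95.3509 F1450
G1 X141.5652 Y108.3814
G1 X110.1069 Y95.3509
G1 X97.0764 Y63.8926
G1 X110.1069 Y32.4343
G1 X141.5652 Y19.4038
G1 X173.0235 Y32.4343
G1 X186.0540 Y63.8926
M5
G0 X214.6496 Y102.9509
M3 S860
G1 X213.4644 Y105.8123 F1450
G1 X210.6030 Y106.9975
G1 X207.7416 Y105.8123
G1 X206.5564 Y102.9509
G1 X207.7416 Y100.0895
G1 X210.6030 Y98.9043
G1 X213.4644 Y100.0895
G1 X214.6496 Y102.9509
M5
G0 X0.0000 Y0.0000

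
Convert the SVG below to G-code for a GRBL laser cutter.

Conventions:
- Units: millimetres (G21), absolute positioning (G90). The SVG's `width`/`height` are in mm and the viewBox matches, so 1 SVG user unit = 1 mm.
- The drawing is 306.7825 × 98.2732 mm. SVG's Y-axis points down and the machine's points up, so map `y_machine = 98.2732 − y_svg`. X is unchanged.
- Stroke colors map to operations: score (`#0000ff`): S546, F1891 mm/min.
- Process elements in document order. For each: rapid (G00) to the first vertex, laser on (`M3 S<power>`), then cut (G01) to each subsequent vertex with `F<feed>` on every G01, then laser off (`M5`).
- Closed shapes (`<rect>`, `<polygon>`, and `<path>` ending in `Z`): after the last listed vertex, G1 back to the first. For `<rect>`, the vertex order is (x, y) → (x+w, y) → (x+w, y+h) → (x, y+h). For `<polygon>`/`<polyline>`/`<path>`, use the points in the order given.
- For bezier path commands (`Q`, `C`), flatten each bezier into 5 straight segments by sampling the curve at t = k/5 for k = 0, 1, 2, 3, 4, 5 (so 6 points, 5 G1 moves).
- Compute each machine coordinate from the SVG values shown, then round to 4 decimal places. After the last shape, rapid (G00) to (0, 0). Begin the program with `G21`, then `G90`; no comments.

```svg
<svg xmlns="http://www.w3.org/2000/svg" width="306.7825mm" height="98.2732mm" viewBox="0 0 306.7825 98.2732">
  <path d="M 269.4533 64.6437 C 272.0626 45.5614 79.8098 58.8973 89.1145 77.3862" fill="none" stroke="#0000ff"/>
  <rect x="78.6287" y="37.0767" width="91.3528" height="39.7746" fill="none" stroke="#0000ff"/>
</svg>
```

G21
G90
G00 X269.4533 Y33.6295
M3 S546
G01 X250.8068 Y41.4068 F1891
G01 X204.4215 Y42.7125 F1891
G01 X149.3256 Y38.8553 F1891
G01 X104.5472 Y31.1439 F1891
G01 X89.1145 Y20.8870 F1891
M5
G00 X78.6287 Y61.1965
M3 S546
G01 X169.9815 Y61.1965 F1891
G01 X169.9815 Y21.4219 F1891
G01 X78.6287 Y21.4219 F1891
G01 X78.6287 Y61.1965 F1891
M5
G00 X0.0000 Y0.0000

viewBox `0 0 306.7825 98.2732` with mm width/height → 1 unit = 1 mm. Flip: y_m = 98.2732 − y_svg.

**Shape 1** — `<path>` cubic bezier, stroke `#0000ff` → score (S546, F1891). Control points (SVG): P0=(269.4533,64.6437), P1=(272.0626,45.5614), P2=(79.8098,58.8973), P3=(89.1145,77.3862); sampled at t=k/5. Machine vertices: (269.4533,33.6295) → (250.8068,41.4068) → (204.4215,42.7125) → (149.3256,38.8553) → (104.5472,31.1439) → (89.1145,20.8870). Open path.

**Shape 2** — `<rect>` rectangle, stroke `#0000ff` → score (S546, F1891). Machine vertices: (78.6287,61.1965) → (169.9815,61.1965) → (169.9815,21.4219) → (78.6287,21.4219) → (78.6287,61.1965). Closed: final G1 returns to the first vertex.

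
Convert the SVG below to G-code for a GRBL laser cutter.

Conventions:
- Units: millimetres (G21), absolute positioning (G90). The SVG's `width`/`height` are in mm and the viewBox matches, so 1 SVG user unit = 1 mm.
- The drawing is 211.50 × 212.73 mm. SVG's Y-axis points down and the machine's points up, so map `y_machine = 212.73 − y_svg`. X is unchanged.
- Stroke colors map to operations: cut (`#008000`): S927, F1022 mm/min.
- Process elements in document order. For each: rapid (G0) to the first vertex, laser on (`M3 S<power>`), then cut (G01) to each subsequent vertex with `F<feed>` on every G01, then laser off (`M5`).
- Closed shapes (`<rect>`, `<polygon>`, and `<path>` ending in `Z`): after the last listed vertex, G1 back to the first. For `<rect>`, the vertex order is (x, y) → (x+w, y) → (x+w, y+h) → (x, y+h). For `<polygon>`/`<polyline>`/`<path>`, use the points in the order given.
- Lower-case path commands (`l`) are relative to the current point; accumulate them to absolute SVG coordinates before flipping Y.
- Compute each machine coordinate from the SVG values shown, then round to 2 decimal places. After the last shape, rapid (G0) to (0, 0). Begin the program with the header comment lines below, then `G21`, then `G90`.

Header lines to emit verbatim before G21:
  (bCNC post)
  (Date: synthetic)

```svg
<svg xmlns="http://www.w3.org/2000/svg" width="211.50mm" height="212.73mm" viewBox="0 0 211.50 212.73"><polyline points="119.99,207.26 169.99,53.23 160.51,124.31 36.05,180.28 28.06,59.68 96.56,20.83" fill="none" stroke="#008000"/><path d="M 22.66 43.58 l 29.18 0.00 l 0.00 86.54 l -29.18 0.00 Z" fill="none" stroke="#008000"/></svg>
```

1 u = 1 mm; y_m = 212.73 − y.

[1] `<polyline>` open polyline, #008000→cut S927 F1022: (119.99,5.47) → (169.99,159.50) → (160.51,88.42) → (36.05,32.45) → (28.06,153.05) → (96.56,191.90)

[2] `<path>` rectangle, #008000→cut S927 F1022: (22.66,169.15) → (51.84,169.15) → (51.84,82.61) → (22.66,82.61) → (22.66,169.15) (closed)

(bCNC post)
(Date: synthetic)
G21
G90
G0 X119.99 Y5.47
M3 S927
G01 X169.99 Y159.50 F1022
G01 X160.51 Y88.42 F1022
G01 X36.05 Y32.45 F1022
G01 X28.06 Y153.05 F1022
G01 X96.56 Y191.90 F1022
M5
G0 X22.66 Y169.15
M3 S927
G01 X51.84 Y169.15 F1022
G01 X51.84 Y82.61 F1022
G01 X22.66 Y82.61 F1022
G01 X22.66 Y169.15 F1022
M5
G0 X0.00 Y0.00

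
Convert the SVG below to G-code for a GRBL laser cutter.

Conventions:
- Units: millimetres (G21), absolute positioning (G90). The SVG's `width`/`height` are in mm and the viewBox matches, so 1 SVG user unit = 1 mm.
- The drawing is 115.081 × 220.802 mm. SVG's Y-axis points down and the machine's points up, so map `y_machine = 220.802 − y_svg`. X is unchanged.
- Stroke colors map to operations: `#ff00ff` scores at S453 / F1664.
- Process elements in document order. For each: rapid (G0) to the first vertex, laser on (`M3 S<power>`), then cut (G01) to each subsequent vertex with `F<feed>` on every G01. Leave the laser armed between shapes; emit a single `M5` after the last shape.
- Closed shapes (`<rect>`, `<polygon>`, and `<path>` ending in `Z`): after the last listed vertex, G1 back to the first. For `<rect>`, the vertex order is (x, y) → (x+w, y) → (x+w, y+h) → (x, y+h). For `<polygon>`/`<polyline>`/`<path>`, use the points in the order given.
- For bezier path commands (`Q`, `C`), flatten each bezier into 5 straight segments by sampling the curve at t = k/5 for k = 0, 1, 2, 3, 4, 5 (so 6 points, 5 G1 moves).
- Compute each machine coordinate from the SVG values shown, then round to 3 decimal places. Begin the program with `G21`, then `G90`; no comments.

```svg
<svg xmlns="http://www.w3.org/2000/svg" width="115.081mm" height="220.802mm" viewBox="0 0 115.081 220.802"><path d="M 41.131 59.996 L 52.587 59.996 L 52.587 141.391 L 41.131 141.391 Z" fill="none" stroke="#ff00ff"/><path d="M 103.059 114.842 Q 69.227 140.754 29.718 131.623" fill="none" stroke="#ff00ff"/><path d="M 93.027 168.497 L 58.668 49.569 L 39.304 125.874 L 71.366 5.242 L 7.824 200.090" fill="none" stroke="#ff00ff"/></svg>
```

G21
G90
G0 X41.131 Y160.806
M3 S453
G01 X52.587 Y160.806 F1664
G01 X52.587 Y79.411 F1664
G01 X41.131 Y79.411 F1664
G01 X41.131 Y160.806 F1664
G0 X103.059 Y105.960
M3 S453
G01 X89.299 Y96.997 F1664
G01 X75.085 Y90.837 F1664
G01 X60.417 Y87.481 F1664
G01 X45.295 Y86.928 F1664
G01 X29.718 Y89.179 F1664
G0 X93.027 Y52.305
M3 S453
G01 X58.668 Y171.233 F1664
G01 X39.304 Y94.928 F1664
G01 X71.366 Y215.560 F1664
G01 X7.824 Y20.712 F1664
M5

Since the viewBox matches the mm dimensions, user units are millimetres directly. The only transform is the Y-flip y_m = 220.802 − y_svg.

Shape 1 is a rectangle drawn with `<path>`. Its stroke #ff00ff means score at S453, F1664. After flipping Y the toolpath is (41.131,160.806) → (52.587,160.806) → (52.587,79.411) → (41.131,79.411) → (41.131,160.806), returning to the start.

Shape 2 is a quadratic bezier drawn with `<path>`. Its stroke #ff00ff means score at S453, F1664. After flipping Y the toolpath is (103.059,105.960) → (89.299,96.997) → (75.085,90.837) → (60.417,87.481) → (45.295,86.928) → (29.718,89.179).

Shape 3 is a open polyline drawn with `<path>`. Its stroke #ff00ff means score at S453, F1664. After flipping Y the toolpath is (93.027,52.305) → (58.668,171.233) → (39.304,94.928) → (71.366,215.560) → (7.824,20.712).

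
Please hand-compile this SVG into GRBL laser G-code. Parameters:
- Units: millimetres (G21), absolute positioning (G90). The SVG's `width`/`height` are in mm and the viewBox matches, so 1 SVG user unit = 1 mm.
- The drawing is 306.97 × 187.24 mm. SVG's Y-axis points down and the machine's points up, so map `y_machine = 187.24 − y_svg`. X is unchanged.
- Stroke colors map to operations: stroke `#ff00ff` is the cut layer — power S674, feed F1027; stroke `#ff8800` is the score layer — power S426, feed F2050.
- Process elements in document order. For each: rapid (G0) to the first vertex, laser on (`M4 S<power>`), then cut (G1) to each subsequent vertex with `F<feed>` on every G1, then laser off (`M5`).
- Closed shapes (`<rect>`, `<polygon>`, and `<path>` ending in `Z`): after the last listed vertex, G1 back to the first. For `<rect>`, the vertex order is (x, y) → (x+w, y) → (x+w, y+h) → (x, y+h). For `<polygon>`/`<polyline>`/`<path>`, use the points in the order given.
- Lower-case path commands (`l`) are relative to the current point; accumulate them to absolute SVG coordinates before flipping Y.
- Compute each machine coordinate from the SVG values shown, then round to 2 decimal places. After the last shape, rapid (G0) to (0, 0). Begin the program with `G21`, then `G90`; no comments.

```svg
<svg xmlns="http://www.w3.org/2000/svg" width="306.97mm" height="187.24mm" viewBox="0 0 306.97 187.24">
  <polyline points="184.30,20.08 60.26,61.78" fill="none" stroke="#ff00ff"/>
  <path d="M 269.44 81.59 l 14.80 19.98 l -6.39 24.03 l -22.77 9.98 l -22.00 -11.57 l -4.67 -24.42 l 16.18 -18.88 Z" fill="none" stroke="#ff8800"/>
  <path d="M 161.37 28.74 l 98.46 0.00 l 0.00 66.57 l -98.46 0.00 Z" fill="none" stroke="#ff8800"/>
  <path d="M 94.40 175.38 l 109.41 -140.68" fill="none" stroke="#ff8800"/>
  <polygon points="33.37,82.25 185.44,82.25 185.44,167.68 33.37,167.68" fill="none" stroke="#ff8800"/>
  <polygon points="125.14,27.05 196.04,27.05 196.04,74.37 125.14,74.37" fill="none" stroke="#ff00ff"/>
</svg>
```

Since the viewBox matches the mm dimensions, user units are millimetres directly. The only transform is the Y-flip y_m = 187.24 − y_svg.

Shape 1 is a line segment drawn with `<polyline>`. Its stroke #ff00ff means cut at S674, F1027. After flipping Y the toolpath is (184.30,167.16) → (60.26,125.46).

Shape 2 is a regular polygon drawn with `<path>`. Its stroke #ff8800 means score at S426, F2050. After flipping Y the toolpath is (269.44,105.65) → (284.24,85.67) → (277.85,61.64) → (255.08,51.66) → (233.08,63.23) → (228.41,87.65) → (244.59,106.53) → (269.44,105.65), returning to the start.

Shape 3 is a rectangle drawn with `<path>`. Its stroke #ff8800 means score at S426, F2050. After flipping Y the toolpath is (161.37,158.50) → (259.83,158.50) → (259.83,91.93) → (161.37,91.93) → (161.37,158.50), returning to the start.

Shape 4 is a line segment drawn with `<path>`. Its stroke #ff8800 means score at S426, F2050. After flipping Y the toolpath is (94.40,11.86) → (203.81,152.54).

Shape 5 is a rectangle drawn with `<polygon>`. Its stroke #ff8800 means score at S426, F2050. After flipping Y the toolpath is (33.37,104.99) → (185.44,104.99) → (185.44,19.56) → (33.37,19.56) → (33.37,104.99), returning to the start.

Shape 6 is a rectangle drawn with `<polygon>`. Its stroke #ff00ff means cut at S674, F1027. After flipping Y the toolpath is (125.14,160.19) → (196.04,160.19) → (196.04,112.87) → (125.14,112.87) → (125.14,160.19), returning to the start.

G21
G90
G0 X184.30 Y167.16
M4 S674
G1 X60.26 Y125.46 F1027
M5
G0 X269.44 Y105.65
M4 S426
G1 X284.24 Y85.67 F2050
G1 X277.85 Y61.64 F2050
G1 X255.08 Y51.66 F2050
G1 X233.08 Y63.23 F2050
G1 X228.41 Y87.65 F2050
G1 X244.59 Y106.53 F2050
G1 X269.44 Y105.65 F2050
M5
G0 X161.37 Y158.50
M4 S426
G1 X259.83 Y158.50 F2050
G1 X259.83 Y91.93 F2050
G1 X161.37 Y91.93 F2050
G1 X161.37 Y158.50 F2050
M5
G0 X94.40 Y11.86
M4 S426
G1 X203.81 Y152.54 F2050
M5
G0 X33.37 Y104.99
M4 S426
G1 X185.44 Y104.99 F2050
G1 X185.44 Y19.56 F2050
G1 X33.37 Y19.56 F2050
G1 X33.37 Y104.99 F2050
M5
G0 X125.14 Y160.19
M4 S674
G1 X196.04 Y160.19 F1027
G1 X196.04 Y112.87 F1027
G1 X125.14 Y112.87 F1027
G1 X125.14 Y160.19 F1027
M5
G0 X0.00 Y0.00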